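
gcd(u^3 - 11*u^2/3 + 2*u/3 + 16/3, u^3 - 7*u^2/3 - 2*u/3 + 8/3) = u^2 - u - 2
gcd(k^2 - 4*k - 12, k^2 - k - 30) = k - 6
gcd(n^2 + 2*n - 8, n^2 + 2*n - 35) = 1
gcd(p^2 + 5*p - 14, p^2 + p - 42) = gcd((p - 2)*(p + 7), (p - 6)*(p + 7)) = p + 7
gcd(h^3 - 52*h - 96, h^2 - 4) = h + 2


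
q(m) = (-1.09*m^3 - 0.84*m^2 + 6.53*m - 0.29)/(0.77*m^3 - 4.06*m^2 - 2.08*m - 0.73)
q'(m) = (-3.27*m^2 - 1.68*m + 6.53)/(0.77*m^3 - 4.06*m^2 - 2.08*m - 0.73) + (-2.31*m^2 + 8.12*m + 2.08)*(-1.09*m^3 - 0.84*m^2 + 6.53*m - 0.29)/(0.77*m^3 - 4.06*m^2 - 2.08*m - 0.73)^2 = (-4.44089209850063e-16*m^5 + 5.0722*m^4 - 5.5218*m^3 + 31.316*m^2 - 1.1284*m - 5.3701)/(0.5929*m^6 - 6.2524*m^5 + 13.2804*m^4 + 15.7654*m^3 + 10.254*m^2 + 3.0368*m + 0.5329)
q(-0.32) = 4.81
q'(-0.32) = -6.14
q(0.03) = 0.12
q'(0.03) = -8.48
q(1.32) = -0.50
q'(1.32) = 0.65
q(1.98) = -0.06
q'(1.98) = 0.69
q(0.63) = -0.93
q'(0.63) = 0.48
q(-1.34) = 1.12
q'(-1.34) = 1.63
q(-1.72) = 0.65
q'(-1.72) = 0.94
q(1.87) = -0.13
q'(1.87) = 0.67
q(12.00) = -2.67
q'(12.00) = 0.19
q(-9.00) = -0.77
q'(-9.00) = 0.05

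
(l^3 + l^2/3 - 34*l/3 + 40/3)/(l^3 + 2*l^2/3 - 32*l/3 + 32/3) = (3*l - 5)/(3*l - 4)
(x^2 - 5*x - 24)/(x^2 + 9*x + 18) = (x - 8)/(x + 6)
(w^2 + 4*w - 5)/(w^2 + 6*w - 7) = (w + 5)/(w + 7)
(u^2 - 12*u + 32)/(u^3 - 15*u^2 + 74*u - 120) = (u - 8)/(u^2 - 11*u + 30)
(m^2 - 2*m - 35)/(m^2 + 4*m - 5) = (m - 7)/(m - 1)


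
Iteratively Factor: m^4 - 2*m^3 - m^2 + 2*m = (m - 2)*(m^3 - m) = (m - 2)*(m + 1)*(m^2 - m) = m*(m - 2)*(m + 1)*(m - 1)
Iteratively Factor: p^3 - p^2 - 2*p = (p - 2)*(p^2 + p) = p*(p - 2)*(p + 1)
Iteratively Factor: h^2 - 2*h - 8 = (h - 4)*(h + 2)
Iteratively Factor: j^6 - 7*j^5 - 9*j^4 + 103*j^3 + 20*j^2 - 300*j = (j - 5)*(j^5 - 2*j^4 - 19*j^3 + 8*j^2 + 60*j) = j*(j - 5)*(j^4 - 2*j^3 - 19*j^2 + 8*j + 60) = j*(j - 5)^2*(j^3 + 3*j^2 - 4*j - 12) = j*(j - 5)^2*(j + 2)*(j^2 + j - 6) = j*(j - 5)^2*(j - 2)*(j + 2)*(j + 3)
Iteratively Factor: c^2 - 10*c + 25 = (c - 5)*(c - 5)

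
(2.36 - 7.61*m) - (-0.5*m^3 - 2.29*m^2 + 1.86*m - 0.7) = 0.5*m^3 + 2.29*m^2 - 9.47*m + 3.06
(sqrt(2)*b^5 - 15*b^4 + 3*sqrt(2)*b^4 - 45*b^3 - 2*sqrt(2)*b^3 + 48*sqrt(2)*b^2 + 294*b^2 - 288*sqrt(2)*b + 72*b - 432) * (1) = sqrt(2)*b^5 - 15*b^4 + 3*sqrt(2)*b^4 - 45*b^3 - 2*sqrt(2)*b^3 + 48*sqrt(2)*b^2 + 294*b^2 - 288*sqrt(2)*b + 72*b - 432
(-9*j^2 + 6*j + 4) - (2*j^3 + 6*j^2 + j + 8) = -2*j^3 - 15*j^2 + 5*j - 4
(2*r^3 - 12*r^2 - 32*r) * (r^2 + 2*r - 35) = 2*r^5 - 8*r^4 - 126*r^3 + 356*r^2 + 1120*r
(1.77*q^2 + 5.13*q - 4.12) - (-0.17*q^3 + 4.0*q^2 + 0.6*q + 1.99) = 0.17*q^3 - 2.23*q^2 + 4.53*q - 6.11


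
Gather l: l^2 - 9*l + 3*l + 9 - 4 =l^2 - 6*l + 5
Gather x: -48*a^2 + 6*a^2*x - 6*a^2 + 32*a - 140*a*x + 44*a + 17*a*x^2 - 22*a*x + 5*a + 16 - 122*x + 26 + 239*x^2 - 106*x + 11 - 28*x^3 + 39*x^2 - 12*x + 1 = -54*a^2 + 81*a - 28*x^3 + x^2*(17*a + 278) + x*(6*a^2 - 162*a - 240) + 54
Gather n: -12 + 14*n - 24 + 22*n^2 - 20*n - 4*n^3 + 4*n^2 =-4*n^3 + 26*n^2 - 6*n - 36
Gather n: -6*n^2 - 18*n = -6*n^2 - 18*n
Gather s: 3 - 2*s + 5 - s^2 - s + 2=-s^2 - 3*s + 10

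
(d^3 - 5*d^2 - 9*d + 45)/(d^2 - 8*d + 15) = d + 3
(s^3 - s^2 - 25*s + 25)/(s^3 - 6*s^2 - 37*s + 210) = (s^2 + 4*s - 5)/(s^2 - s - 42)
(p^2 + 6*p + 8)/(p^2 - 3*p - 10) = (p + 4)/(p - 5)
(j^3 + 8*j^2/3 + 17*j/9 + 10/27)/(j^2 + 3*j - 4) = (27*j^3 + 72*j^2 + 51*j + 10)/(27*(j^2 + 3*j - 4))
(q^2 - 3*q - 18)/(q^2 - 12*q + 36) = (q + 3)/(q - 6)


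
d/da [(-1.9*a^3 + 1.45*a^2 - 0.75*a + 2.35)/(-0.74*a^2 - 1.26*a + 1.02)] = (1.406*a^4 + 4.788*a^3 - 8.196*a^2 + 6.436*a + 2.196)/(0.5476*a^4 + 1.8648*a^3 + 0.0780000000000001*a^2 - 2.5704*a + 1.0404)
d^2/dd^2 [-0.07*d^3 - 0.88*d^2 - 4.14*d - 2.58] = -0.42*d - 1.76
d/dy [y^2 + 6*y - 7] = 2*y + 6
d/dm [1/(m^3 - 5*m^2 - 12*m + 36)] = (-3*m^2 + 10*m + 12)/(m^3 - 5*m^2 - 12*m + 36)^2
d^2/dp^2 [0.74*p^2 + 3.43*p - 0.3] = 1.48000000000000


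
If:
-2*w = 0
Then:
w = 0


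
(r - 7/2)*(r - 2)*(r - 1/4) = r^3 - 23*r^2/4 + 67*r/8 - 7/4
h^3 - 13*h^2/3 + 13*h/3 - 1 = (h - 3)*(h - 1)*(h - 1/3)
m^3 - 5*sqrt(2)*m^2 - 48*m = m*(m - 8*sqrt(2))*(m + 3*sqrt(2))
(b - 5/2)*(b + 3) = b^2 + b/2 - 15/2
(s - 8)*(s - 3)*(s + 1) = s^3 - 10*s^2 + 13*s + 24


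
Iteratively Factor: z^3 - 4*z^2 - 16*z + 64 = (z - 4)*(z^2 - 16) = (z - 4)^2*(z + 4)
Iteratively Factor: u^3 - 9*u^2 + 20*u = (u - 4)*(u^2 - 5*u) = u*(u - 4)*(u - 5)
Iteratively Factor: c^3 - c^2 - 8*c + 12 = (c - 2)*(c^2 + c - 6) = (c - 2)*(c + 3)*(c - 2)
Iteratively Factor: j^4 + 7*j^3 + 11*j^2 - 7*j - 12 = (j + 4)*(j^3 + 3*j^2 - j - 3) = (j - 1)*(j + 4)*(j^2 + 4*j + 3) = (j - 1)*(j + 3)*(j + 4)*(j + 1)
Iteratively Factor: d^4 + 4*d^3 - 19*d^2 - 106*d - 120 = (d + 2)*(d^3 + 2*d^2 - 23*d - 60) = (d - 5)*(d + 2)*(d^2 + 7*d + 12) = (d - 5)*(d + 2)*(d + 3)*(d + 4)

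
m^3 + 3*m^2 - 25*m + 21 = (m - 3)*(m - 1)*(m + 7)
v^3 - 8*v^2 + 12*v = v*(v - 6)*(v - 2)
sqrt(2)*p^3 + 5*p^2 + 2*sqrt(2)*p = p*(p + 2*sqrt(2))*(sqrt(2)*p + 1)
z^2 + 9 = (z - 3*I)*(z + 3*I)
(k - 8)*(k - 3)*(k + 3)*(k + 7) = k^4 - k^3 - 65*k^2 + 9*k + 504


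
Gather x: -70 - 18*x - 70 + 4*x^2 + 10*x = 4*x^2 - 8*x - 140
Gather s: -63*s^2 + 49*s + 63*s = -63*s^2 + 112*s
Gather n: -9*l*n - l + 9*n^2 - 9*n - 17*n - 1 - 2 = -l + 9*n^2 + n*(-9*l - 26) - 3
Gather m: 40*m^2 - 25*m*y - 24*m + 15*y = 40*m^2 + m*(-25*y - 24) + 15*y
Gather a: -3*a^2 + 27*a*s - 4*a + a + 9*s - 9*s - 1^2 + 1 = -3*a^2 + a*(27*s - 3)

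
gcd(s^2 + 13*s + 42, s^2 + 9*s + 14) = s + 7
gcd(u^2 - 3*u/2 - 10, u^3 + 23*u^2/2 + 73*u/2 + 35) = u + 5/2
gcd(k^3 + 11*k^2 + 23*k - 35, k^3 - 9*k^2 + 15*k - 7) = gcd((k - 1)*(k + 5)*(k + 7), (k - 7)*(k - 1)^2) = k - 1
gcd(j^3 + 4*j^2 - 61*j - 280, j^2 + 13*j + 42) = j + 7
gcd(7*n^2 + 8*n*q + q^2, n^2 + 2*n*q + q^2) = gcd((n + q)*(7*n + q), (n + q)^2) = n + q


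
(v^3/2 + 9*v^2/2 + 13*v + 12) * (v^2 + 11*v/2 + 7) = v^5/2 + 29*v^4/4 + 165*v^3/4 + 115*v^2 + 157*v + 84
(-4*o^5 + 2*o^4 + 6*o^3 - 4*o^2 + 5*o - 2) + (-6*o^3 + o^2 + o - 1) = -4*o^5 + 2*o^4 - 3*o^2 + 6*o - 3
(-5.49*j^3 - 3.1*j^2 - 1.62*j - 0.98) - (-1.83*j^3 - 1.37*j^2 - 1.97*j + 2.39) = -3.66*j^3 - 1.73*j^2 + 0.35*j - 3.37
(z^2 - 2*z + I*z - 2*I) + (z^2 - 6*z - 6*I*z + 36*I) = 2*z^2 - 8*z - 5*I*z + 34*I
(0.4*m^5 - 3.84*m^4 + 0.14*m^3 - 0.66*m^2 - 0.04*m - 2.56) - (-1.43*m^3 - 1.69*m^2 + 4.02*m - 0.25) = 0.4*m^5 - 3.84*m^4 + 1.57*m^3 + 1.03*m^2 - 4.06*m - 2.31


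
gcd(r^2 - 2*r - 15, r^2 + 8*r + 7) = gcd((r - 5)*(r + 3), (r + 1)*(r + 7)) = 1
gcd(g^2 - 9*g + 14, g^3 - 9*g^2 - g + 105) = g - 7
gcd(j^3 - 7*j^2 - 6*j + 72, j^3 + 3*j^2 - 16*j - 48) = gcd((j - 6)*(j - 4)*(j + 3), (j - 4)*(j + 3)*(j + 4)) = j^2 - j - 12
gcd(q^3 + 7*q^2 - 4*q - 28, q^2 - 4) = q^2 - 4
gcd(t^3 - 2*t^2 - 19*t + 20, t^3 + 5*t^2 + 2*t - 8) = t^2 + 3*t - 4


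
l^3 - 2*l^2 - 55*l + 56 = (l - 8)*(l - 1)*(l + 7)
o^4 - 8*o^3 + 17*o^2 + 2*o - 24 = (o - 4)*(o - 3)*(o - 2)*(o + 1)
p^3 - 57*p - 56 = (p - 8)*(p + 1)*(p + 7)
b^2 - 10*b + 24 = (b - 6)*(b - 4)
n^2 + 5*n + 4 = (n + 1)*(n + 4)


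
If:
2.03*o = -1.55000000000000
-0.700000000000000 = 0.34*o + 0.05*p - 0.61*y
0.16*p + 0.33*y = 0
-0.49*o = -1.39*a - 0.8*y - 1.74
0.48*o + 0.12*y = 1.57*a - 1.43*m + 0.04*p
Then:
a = -1.88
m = -1.89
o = -0.76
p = -1.27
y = 0.62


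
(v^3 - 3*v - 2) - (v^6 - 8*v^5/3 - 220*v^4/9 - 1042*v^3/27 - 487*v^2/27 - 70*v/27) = -v^6 + 8*v^5/3 + 220*v^4/9 + 1069*v^3/27 + 487*v^2/27 - 11*v/27 - 2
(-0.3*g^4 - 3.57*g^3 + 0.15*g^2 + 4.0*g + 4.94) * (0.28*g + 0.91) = -0.084*g^5 - 1.2726*g^4 - 3.2067*g^3 + 1.2565*g^2 + 5.0232*g + 4.4954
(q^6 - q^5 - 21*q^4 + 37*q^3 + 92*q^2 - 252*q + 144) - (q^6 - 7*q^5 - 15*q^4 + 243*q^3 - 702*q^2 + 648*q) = 6*q^5 - 6*q^4 - 206*q^3 + 794*q^2 - 900*q + 144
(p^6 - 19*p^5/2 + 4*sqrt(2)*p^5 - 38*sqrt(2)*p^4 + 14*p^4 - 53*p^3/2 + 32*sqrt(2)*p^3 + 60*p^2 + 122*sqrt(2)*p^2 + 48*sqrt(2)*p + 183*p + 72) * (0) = 0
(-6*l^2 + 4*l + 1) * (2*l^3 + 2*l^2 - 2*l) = -12*l^5 - 4*l^4 + 22*l^3 - 6*l^2 - 2*l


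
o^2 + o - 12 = (o - 3)*(o + 4)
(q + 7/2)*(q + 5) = q^2 + 17*q/2 + 35/2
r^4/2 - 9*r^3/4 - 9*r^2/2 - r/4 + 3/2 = (r/2 + 1/2)*(r - 6)*(r - 1/2)*(r + 1)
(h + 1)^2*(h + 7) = h^3 + 9*h^2 + 15*h + 7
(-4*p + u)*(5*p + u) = -20*p^2 + p*u + u^2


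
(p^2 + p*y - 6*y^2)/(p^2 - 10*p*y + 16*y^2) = (-p - 3*y)/(-p + 8*y)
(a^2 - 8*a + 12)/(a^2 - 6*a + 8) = (a - 6)/(a - 4)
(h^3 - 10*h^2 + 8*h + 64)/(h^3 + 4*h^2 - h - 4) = (h^3 - 10*h^2 + 8*h + 64)/(h^3 + 4*h^2 - h - 4)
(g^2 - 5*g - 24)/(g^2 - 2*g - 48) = (g + 3)/(g + 6)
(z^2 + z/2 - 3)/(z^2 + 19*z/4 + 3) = 2*(2*z^2 + z - 6)/(4*z^2 + 19*z + 12)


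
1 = 1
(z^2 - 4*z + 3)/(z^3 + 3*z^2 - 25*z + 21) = 1/(z + 7)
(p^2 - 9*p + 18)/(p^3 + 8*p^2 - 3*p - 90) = (p - 6)/(p^2 + 11*p + 30)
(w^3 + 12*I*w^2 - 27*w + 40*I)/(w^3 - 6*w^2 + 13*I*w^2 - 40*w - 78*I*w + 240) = (w - I)/(w - 6)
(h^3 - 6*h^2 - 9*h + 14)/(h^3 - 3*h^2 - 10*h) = (h^2 - 8*h + 7)/(h*(h - 5))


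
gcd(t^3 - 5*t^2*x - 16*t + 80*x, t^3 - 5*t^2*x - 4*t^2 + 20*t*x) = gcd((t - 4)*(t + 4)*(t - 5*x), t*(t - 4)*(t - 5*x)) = -t^2 + 5*t*x + 4*t - 20*x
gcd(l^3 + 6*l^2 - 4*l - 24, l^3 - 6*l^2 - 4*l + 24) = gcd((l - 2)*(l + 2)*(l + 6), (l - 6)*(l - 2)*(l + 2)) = l^2 - 4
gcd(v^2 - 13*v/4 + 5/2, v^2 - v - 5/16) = v - 5/4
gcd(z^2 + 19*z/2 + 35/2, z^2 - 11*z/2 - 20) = z + 5/2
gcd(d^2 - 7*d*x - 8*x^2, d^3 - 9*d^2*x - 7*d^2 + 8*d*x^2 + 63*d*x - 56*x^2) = -d + 8*x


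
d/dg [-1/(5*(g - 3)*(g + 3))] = 2*g/(5*(g - 3)^2*(g + 3)^2)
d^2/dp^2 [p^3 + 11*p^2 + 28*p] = 6*p + 22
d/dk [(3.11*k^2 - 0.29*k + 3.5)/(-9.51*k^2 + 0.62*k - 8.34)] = (-0.829699999999999*k^2 + 14.6952*k + 0.2486)/(90.4401*k^4 - 11.7924*k^3 + 159.0112*k^2 - 10.3416*k + 69.5556)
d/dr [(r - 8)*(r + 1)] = 2*r - 7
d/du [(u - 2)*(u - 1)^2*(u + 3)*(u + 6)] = 5*u^4 + 20*u^3 - 39*u^2 - 58*u + 72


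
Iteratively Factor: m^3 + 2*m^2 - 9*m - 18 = (m - 3)*(m^2 + 5*m + 6) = (m - 3)*(m + 2)*(m + 3)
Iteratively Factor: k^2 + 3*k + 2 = (k + 1)*(k + 2)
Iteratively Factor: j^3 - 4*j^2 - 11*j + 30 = (j + 3)*(j^2 - 7*j + 10) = (j - 5)*(j + 3)*(j - 2)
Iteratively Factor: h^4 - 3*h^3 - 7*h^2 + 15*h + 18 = (h + 1)*(h^3 - 4*h^2 - 3*h + 18) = (h - 3)*(h + 1)*(h^2 - h - 6) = (h - 3)*(h + 1)*(h + 2)*(h - 3)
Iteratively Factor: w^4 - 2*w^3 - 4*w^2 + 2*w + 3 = (w + 1)*(w^3 - 3*w^2 - w + 3) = (w + 1)^2*(w^2 - 4*w + 3) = (w - 3)*(w + 1)^2*(w - 1)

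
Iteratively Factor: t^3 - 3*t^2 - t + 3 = (t + 1)*(t^2 - 4*t + 3) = (t - 3)*(t + 1)*(t - 1)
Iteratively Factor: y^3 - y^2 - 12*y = (y)*(y^2 - y - 12) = y*(y + 3)*(y - 4)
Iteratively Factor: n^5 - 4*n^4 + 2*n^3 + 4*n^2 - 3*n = (n - 1)*(n^4 - 3*n^3 - n^2 + 3*n) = (n - 1)*(n + 1)*(n^3 - 4*n^2 + 3*n) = (n - 3)*(n - 1)*(n + 1)*(n^2 - n) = (n - 3)*(n - 1)^2*(n + 1)*(n)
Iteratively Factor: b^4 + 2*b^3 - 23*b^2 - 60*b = (b + 4)*(b^3 - 2*b^2 - 15*b) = (b - 5)*(b + 4)*(b^2 + 3*b) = (b - 5)*(b + 3)*(b + 4)*(b)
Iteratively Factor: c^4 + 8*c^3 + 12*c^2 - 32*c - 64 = (c + 4)*(c^3 + 4*c^2 - 4*c - 16) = (c + 4)^2*(c^2 - 4) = (c - 2)*(c + 4)^2*(c + 2)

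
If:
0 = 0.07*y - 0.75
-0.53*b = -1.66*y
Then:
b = 33.56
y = 10.71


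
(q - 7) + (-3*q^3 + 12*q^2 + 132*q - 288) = -3*q^3 + 12*q^2 + 133*q - 295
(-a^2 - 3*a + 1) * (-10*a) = 10*a^3 + 30*a^2 - 10*a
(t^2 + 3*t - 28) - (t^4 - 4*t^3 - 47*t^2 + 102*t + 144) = -t^4 + 4*t^3 + 48*t^2 - 99*t - 172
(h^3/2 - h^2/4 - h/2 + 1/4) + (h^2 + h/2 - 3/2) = h^3/2 + 3*h^2/4 - 5/4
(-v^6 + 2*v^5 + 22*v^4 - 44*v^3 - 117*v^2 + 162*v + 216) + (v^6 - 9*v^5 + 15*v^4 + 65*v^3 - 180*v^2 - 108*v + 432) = -7*v^5 + 37*v^4 + 21*v^3 - 297*v^2 + 54*v + 648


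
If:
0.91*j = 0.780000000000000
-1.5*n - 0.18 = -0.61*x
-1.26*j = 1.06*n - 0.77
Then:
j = 0.86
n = -0.29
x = -0.42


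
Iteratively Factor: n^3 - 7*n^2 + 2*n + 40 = (n + 2)*(n^2 - 9*n + 20) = (n - 4)*(n + 2)*(n - 5)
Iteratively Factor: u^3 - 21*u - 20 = (u + 4)*(u^2 - 4*u - 5) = (u + 1)*(u + 4)*(u - 5)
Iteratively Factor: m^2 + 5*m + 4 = (m + 4)*(m + 1)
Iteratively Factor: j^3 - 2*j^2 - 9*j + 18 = (j - 3)*(j^2 + j - 6) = (j - 3)*(j - 2)*(j + 3)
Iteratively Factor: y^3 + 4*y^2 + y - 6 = (y + 2)*(y^2 + 2*y - 3) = (y + 2)*(y + 3)*(y - 1)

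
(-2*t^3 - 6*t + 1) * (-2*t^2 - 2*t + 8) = 4*t^5 + 4*t^4 - 4*t^3 + 10*t^2 - 50*t + 8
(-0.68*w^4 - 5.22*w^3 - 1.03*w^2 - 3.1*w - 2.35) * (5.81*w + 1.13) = -3.9508*w^5 - 31.0966*w^4 - 11.8829*w^3 - 19.1749*w^2 - 17.1565*w - 2.6555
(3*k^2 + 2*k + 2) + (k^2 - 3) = 4*k^2 + 2*k - 1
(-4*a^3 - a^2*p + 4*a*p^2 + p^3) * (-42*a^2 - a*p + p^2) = 168*a^5 + 46*a^4*p - 171*a^3*p^2 - 47*a^2*p^3 + 3*a*p^4 + p^5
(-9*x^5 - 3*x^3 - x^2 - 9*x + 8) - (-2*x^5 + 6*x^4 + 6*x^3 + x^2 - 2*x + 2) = -7*x^5 - 6*x^4 - 9*x^3 - 2*x^2 - 7*x + 6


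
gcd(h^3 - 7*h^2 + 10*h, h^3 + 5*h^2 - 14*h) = h^2 - 2*h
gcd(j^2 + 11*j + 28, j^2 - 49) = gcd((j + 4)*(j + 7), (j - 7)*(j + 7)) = j + 7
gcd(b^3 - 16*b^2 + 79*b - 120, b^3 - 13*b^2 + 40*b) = b^2 - 13*b + 40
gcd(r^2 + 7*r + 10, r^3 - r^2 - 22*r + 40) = r + 5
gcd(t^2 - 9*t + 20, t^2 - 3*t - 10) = t - 5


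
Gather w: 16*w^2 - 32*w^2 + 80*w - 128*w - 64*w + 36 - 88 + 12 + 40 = -16*w^2 - 112*w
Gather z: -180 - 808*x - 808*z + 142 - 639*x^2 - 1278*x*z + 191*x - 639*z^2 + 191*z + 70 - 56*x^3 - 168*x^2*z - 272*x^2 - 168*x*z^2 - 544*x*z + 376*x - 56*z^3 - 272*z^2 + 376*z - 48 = -56*x^3 - 911*x^2 - 241*x - 56*z^3 + z^2*(-168*x - 911) + z*(-168*x^2 - 1822*x - 241) - 16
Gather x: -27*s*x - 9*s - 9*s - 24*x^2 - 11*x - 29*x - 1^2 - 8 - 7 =-18*s - 24*x^2 + x*(-27*s - 40) - 16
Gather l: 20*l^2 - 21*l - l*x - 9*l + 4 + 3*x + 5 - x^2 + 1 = 20*l^2 + l*(-x - 30) - x^2 + 3*x + 10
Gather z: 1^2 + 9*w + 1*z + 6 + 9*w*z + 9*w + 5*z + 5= 18*w + z*(9*w + 6) + 12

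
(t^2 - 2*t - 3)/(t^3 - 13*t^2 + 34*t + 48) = (t - 3)/(t^2 - 14*t + 48)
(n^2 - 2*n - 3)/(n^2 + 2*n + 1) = (n - 3)/(n + 1)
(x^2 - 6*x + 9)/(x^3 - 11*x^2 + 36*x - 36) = (x - 3)/(x^2 - 8*x + 12)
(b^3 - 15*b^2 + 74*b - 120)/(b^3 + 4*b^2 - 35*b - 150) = (b^2 - 9*b + 20)/(b^2 + 10*b + 25)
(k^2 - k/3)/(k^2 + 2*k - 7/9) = 3*k/(3*k + 7)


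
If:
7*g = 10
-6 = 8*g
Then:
No Solution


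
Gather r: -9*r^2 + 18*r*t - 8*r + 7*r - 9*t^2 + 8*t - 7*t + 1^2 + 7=-9*r^2 + r*(18*t - 1) - 9*t^2 + t + 8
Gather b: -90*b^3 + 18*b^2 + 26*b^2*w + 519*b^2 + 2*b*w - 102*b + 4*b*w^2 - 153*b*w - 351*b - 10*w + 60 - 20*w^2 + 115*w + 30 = -90*b^3 + b^2*(26*w + 537) + b*(4*w^2 - 151*w - 453) - 20*w^2 + 105*w + 90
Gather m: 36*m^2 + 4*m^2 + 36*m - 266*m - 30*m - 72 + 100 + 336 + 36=40*m^2 - 260*m + 400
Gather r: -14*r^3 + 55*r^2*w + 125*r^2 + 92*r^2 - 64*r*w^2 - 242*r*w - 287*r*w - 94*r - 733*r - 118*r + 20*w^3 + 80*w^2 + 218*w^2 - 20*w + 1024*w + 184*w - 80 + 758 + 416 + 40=-14*r^3 + r^2*(55*w + 217) + r*(-64*w^2 - 529*w - 945) + 20*w^3 + 298*w^2 + 1188*w + 1134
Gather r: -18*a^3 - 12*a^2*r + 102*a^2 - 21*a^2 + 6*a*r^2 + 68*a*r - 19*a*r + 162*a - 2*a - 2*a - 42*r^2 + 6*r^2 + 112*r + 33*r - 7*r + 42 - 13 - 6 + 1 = -18*a^3 + 81*a^2 + 158*a + r^2*(6*a - 36) + r*(-12*a^2 + 49*a + 138) + 24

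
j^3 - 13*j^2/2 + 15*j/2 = j*(j - 5)*(j - 3/2)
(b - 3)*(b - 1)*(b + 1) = b^3 - 3*b^2 - b + 3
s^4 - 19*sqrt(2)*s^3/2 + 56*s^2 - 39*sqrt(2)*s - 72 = (s - 4*sqrt(2))*(s - 3*sqrt(2))^2*(s + sqrt(2)/2)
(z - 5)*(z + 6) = z^2 + z - 30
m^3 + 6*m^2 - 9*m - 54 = (m - 3)*(m + 3)*(m + 6)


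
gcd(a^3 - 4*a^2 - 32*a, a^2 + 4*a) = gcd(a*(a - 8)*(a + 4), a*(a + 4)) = a^2 + 4*a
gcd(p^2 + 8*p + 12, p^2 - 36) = p + 6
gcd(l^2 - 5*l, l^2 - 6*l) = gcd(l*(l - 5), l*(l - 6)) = l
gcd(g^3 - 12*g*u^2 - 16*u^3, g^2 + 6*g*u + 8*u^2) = g + 2*u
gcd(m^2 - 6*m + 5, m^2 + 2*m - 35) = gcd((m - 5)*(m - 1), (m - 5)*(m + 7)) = m - 5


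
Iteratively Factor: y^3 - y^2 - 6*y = (y - 3)*(y^2 + 2*y) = (y - 3)*(y + 2)*(y)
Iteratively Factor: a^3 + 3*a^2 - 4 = (a + 2)*(a^2 + a - 2) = (a - 1)*(a + 2)*(a + 2)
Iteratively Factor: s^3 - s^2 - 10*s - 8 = (s - 4)*(s^2 + 3*s + 2) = (s - 4)*(s + 1)*(s + 2)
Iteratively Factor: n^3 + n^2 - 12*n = (n + 4)*(n^2 - 3*n) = (n - 3)*(n + 4)*(n)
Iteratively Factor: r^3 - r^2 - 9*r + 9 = (r - 3)*(r^2 + 2*r - 3) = (r - 3)*(r + 3)*(r - 1)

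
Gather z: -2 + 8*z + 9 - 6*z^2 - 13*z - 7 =-6*z^2 - 5*z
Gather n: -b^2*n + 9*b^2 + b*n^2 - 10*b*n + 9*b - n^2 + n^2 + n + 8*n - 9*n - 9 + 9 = 9*b^2 + b*n^2 + 9*b + n*(-b^2 - 10*b)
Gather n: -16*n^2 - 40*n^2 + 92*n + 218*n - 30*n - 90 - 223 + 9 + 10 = -56*n^2 + 280*n - 294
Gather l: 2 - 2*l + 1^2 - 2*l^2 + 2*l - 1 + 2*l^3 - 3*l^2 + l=2*l^3 - 5*l^2 + l + 2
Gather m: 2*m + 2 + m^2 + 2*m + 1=m^2 + 4*m + 3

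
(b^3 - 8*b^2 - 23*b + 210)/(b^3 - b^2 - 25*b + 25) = (b^2 - 13*b + 42)/(b^2 - 6*b + 5)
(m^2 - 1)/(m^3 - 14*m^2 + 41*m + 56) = (m - 1)/(m^2 - 15*m + 56)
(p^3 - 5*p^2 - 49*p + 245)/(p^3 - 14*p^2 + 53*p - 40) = (p^2 - 49)/(p^2 - 9*p + 8)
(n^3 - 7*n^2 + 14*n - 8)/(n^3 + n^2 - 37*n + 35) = (n^2 - 6*n + 8)/(n^2 + 2*n - 35)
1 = 1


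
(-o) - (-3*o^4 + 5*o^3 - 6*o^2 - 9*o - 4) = 3*o^4 - 5*o^3 + 6*o^2 + 8*o + 4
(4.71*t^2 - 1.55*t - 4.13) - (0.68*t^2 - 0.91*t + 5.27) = 4.03*t^2 - 0.64*t - 9.4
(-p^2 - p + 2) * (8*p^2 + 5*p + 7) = -8*p^4 - 13*p^3 + 4*p^2 + 3*p + 14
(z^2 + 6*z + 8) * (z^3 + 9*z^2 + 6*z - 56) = z^5 + 15*z^4 + 68*z^3 + 52*z^2 - 288*z - 448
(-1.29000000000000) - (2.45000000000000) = -3.74000000000000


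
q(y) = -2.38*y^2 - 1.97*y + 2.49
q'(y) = -4.76*y - 1.97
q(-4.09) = -29.27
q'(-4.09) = 17.50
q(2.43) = -16.35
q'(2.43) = -13.54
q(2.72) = -20.48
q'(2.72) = -14.92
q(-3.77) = -23.91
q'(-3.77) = 15.98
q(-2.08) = -3.71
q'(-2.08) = 7.93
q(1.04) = -2.13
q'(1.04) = -6.92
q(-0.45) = 2.89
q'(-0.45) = 0.17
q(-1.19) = 1.46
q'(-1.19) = 3.69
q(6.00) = -95.01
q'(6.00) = -30.53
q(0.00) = 2.49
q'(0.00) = -1.97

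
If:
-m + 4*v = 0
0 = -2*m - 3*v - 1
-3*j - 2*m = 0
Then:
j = 8/33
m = -4/11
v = -1/11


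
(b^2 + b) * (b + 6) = b^3 + 7*b^2 + 6*b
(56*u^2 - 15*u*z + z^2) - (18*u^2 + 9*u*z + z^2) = 38*u^2 - 24*u*z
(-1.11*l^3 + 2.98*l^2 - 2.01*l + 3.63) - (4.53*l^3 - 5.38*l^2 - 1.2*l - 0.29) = -5.64*l^3 + 8.36*l^2 - 0.81*l + 3.92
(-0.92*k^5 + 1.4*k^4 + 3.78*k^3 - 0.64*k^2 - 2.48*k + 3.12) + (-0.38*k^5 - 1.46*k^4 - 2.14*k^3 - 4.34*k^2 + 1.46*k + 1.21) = -1.3*k^5 - 0.0600000000000001*k^4 + 1.64*k^3 - 4.98*k^2 - 1.02*k + 4.33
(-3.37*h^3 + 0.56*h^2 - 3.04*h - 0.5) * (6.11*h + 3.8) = -20.5907*h^4 - 9.3844*h^3 - 16.4464*h^2 - 14.607*h - 1.9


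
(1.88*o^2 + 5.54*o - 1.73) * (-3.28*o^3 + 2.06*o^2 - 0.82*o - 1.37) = -6.1664*o^5 - 14.2984*o^4 + 15.5452*o^3 - 10.6822*o^2 - 6.1712*o + 2.3701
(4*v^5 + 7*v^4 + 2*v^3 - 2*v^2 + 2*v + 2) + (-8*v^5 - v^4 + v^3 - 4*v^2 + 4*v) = -4*v^5 + 6*v^4 + 3*v^3 - 6*v^2 + 6*v + 2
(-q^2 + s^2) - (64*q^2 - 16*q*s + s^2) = -65*q^2 + 16*q*s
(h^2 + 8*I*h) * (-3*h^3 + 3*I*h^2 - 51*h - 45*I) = -3*h^5 - 21*I*h^4 - 75*h^3 - 453*I*h^2 + 360*h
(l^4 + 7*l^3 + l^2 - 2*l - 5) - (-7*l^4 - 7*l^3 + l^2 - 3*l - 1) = 8*l^4 + 14*l^3 + l - 4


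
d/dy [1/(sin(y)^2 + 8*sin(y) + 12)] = -2*(sin(y) + 4)*cos(y)/(sin(y)^2 + 8*sin(y) + 12)^2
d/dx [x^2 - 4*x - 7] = 2*x - 4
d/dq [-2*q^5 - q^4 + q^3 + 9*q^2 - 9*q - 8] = -10*q^4 - 4*q^3 + 3*q^2 + 18*q - 9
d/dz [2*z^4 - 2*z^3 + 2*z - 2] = 8*z^3 - 6*z^2 + 2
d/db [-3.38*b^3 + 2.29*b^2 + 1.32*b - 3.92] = -10.14*b^2 + 4.58*b + 1.32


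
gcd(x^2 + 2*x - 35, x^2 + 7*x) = x + 7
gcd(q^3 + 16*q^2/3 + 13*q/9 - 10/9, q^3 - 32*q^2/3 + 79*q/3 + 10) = 1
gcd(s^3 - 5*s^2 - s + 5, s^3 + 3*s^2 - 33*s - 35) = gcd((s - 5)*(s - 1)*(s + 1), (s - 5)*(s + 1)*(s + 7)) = s^2 - 4*s - 5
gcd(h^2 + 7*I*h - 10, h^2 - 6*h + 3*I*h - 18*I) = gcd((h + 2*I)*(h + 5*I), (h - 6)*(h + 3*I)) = 1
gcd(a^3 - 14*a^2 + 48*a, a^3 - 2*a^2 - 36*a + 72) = a - 6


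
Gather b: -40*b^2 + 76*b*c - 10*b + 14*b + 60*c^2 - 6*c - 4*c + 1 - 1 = -40*b^2 + b*(76*c + 4) + 60*c^2 - 10*c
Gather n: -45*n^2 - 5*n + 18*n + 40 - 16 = -45*n^2 + 13*n + 24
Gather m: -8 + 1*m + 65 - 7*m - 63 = -6*m - 6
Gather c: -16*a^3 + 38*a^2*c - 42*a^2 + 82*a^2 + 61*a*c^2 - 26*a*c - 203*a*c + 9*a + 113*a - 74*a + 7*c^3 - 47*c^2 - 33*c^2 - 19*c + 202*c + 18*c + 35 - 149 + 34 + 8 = -16*a^3 + 40*a^2 + 48*a + 7*c^3 + c^2*(61*a - 80) + c*(38*a^2 - 229*a + 201) - 72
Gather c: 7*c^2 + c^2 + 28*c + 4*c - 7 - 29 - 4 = 8*c^2 + 32*c - 40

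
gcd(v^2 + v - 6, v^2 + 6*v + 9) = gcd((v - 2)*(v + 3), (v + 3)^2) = v + 3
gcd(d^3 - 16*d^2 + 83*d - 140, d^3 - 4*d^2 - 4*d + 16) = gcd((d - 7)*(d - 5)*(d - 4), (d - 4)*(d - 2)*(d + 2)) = d - 4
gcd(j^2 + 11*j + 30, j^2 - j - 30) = j + 5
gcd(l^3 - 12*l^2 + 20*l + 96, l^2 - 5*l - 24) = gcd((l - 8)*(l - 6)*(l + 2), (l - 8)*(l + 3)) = l - 8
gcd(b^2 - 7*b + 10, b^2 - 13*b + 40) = b - 5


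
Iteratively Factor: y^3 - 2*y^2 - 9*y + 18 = (y - 2)*(y^2 - 9) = (y - 3)*(y - 2)*(y + 3)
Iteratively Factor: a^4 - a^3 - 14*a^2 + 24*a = (a - 2)*(a^3 + a^2 - 12*a) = (a - 3)*(a - 2)*(a^2 + 4*a) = a*(a - 3)*(a - 2)*(a + 4)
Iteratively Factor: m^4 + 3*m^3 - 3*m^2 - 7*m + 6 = (m - 1)*(m^3 + 4*m^2 + m - 6) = (m - 1)*(m + 3)*(m^2 + m - 2) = (m - 1)^2*(m + 3)*(m + 2)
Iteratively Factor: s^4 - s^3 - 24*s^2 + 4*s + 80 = (s - 5)*(s^3 + 4*s^2 - 4*s - 16) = (s - 5)*(s + 4)*(s^2 - 4) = (s - 5)*(s + 2)*(s + 4)*(s - 2)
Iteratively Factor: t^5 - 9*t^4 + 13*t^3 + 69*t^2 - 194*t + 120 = (t + 3)*(t^4 - 12*t^3 + 49*t^2 - 78*t + 40) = (t - 2)*(t + 3)*(t^3 - 10*t^2 + 29*t - 20) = (t - 5)*(t - 2)*(t + 3)*(t^2 - 5*t + 4) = (t - 5)*(t - 2)*(t - 1)*(t + 3)*(t - 4)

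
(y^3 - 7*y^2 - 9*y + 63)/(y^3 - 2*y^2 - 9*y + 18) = (y - 7)/(y - 2)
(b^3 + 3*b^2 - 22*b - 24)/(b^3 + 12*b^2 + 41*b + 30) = (b - 4)/(b + 5)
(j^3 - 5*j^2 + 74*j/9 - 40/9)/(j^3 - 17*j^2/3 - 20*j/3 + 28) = (9*j^2 - 27*j + 20)/(3*(3*j^2 - 11*j - 42))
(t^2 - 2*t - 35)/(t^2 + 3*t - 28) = (t^2 - 2*t - 35)/(t^2 + 3*t - 28)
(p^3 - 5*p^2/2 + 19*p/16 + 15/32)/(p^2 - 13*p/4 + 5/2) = (8*p^2 - 10*p - 3)/(8*(p - 2))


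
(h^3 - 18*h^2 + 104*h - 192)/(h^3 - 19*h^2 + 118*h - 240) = (h - 4)/(h - 5)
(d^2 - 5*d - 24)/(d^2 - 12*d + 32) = (d + 3)/(d - 4)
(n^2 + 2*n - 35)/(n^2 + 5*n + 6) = (n^2 + 2*n - 35)/(n^2 + 5*n + 6)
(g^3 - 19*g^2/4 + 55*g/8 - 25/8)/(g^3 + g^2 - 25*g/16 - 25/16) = 2*(2*g^2 - 7*g + 5)/(4*g^2 + 9*g + 5)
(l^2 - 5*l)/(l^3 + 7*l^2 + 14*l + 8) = l*(l - 5)/(l^3 + 7*l^2 + 14*l + 8)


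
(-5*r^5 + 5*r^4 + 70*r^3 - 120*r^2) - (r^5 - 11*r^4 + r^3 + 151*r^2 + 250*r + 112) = -6*r^5 + 16*r^4 + 69*r^3 - 271*r^2 - 250*r - 112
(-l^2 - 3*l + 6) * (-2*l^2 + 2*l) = 2*l^4 + 4*l^3 - 18*l^2 + 12*l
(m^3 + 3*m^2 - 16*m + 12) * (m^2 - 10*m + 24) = m^5 - 7*m^4 - 22*m^3 + 244*m^2 - 504*m + 288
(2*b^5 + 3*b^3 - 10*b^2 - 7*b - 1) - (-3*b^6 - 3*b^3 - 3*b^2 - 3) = 3*b^6 + 2*b^5 + 6*b^3 - 7*b^2 - 7*b + 2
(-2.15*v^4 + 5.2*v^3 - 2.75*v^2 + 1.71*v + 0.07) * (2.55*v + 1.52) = -5.4825*v^5 + 9.992*v^4 + 0.891500000000002*v^3 + 0.1805*v^2 + 2.7777*v + 0.1064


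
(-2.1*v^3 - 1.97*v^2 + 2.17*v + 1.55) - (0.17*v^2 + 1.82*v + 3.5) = -2.1*v^3 - 2.14*v^2 + 0.35*v - 1.95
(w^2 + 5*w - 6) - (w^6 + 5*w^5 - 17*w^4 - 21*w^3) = -w^6 - 5*w^5 + 17*w^4 + 21*w^3 + w^2 + 5*w - 6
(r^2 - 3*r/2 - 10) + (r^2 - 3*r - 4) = 2*r^2 - 9*r/2 - 14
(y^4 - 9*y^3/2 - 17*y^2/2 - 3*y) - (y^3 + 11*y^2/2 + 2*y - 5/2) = y^4 - 11*y^3/2 - 14*y^2 - 5*y + 5/2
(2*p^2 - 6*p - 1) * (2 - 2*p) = -4*p^3 + 16*p^2 - 10*p - 2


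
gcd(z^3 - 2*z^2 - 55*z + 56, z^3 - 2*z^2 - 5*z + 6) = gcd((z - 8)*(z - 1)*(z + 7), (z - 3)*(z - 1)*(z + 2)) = z - 1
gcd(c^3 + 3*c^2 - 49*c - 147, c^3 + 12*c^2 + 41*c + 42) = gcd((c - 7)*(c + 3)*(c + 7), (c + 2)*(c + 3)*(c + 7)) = c^2 + 10*c + 21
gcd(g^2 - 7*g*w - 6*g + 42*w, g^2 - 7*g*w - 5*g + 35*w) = -g + 7*w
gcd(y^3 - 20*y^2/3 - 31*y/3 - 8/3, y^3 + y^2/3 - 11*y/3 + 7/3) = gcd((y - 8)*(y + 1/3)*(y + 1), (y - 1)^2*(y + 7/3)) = 1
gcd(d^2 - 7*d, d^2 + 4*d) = d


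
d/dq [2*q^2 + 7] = 4*q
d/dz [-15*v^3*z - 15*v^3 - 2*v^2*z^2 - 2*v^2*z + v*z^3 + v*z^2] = v*(-15*v^2 - 4*v*z - 2*v + 3*z^2 + 2*z)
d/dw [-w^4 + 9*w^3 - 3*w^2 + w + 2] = -4*w^3 + 27*w^2 - 6*w + 1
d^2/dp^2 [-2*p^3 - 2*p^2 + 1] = -12*p - 4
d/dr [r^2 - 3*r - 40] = 2*r - 3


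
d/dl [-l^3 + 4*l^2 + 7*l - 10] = -3*l^2 + 8*l + 7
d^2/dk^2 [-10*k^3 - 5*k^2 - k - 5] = -60*k - 10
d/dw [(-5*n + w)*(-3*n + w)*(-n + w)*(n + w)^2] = -7*n^4 + 44*n^3*w + 18*n^2*w^2 - 28*n*w^3 + 5*w^4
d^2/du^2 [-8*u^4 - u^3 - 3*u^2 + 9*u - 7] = -96*u^2 - 6*u - 6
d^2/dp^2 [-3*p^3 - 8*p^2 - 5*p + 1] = -18*p - 16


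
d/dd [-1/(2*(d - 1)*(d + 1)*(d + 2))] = ((d - 1)*(d + 1) + (d - 1)*(d + 2) + (d + 1)*(d + 2))/(2*(d - 1)^2*(d + 1)^2*(d + 2)^2)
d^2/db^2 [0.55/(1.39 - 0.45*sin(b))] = (0.111375*sin(b)^2 + 0.344025*sin(b) - 0.22275)/(0.45*sin(b) - 1.39)^3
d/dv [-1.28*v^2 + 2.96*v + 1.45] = 2.96 - 2.56*v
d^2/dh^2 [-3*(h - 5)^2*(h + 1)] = 54 - 18*h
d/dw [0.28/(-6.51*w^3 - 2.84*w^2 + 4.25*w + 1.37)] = (5.4684*w^2 + 1.5904*w - 1.19)/(6.51*w^3 + 2.84*w^2 - 4.25*w - 1.37)^2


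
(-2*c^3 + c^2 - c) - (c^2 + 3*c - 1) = -2*c^3 - 4*c + 1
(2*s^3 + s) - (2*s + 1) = 2*s^3 - s - 1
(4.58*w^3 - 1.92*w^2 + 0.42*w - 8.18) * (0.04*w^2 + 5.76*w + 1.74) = 0.1832*w^5 + 26.304*w^4 - 3.0732*w^3 - 1.2488*w^2 - 46.386*w - 14.2332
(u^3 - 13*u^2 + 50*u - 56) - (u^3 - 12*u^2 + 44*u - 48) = -u^2 + 6*u - 8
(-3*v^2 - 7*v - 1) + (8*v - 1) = -3*v^2 + v - 2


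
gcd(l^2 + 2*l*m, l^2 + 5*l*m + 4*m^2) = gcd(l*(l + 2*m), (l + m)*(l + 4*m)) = 1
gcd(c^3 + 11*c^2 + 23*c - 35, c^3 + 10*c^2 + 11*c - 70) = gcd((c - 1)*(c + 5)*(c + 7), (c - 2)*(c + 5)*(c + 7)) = c^2 + 12*c + 35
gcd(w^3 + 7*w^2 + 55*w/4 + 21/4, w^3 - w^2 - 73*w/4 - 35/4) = w^2 + 4*w + 7/4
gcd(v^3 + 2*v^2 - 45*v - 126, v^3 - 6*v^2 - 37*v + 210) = v^2 - v - 42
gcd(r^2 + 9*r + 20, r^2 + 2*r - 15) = r + 5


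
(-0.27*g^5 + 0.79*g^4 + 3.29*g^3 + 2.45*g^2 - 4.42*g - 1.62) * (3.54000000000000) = -0.9558*g^5 + 2.7966*g^4 + 11.6466*g^3 + 8.673*g^2 - 15.6468*g - 5.7348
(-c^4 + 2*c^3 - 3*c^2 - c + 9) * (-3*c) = 3*c^5 - 6*c^4 + 9*c^3 + 3*c^2 - 27*c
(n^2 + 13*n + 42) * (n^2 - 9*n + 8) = n^4 + 4*n^3 - 67*n^2 - 274*n + 336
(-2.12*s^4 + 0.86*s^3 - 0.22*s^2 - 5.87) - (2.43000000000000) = -2.12*s^4 + 0.86*s^3 - 0.22*s^2 - 8.3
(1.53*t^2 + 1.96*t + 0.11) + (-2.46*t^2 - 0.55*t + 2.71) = -0.93*t^2 + 1.41*t + 2.82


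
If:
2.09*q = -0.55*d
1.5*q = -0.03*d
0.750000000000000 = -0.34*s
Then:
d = 0.00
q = 0.00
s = -2.21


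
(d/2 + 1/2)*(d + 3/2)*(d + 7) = d^3/2 + 19*d^2/4 + 19*d/2 + 21/4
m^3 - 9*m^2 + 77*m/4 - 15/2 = (m - 6)*(m - 5/2)*(m - 1/2)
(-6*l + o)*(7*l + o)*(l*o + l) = -42*l^3*o - 42*l^3 + l^2*o^2 + l^2*o + l*o^3 + l*o^2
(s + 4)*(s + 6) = s^2 + 10*s + 24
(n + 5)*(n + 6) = n^2 + 11*n + 30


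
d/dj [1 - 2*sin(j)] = -2*cos(j)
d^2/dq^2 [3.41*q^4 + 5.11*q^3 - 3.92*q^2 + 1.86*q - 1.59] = 40.92*q^2 + 30.66*q - 7.84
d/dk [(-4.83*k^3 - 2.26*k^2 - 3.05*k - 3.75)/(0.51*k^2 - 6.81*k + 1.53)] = (-2.4633*k^4 + 65.7846*k^3 - 5.2236*k^2 - 3.0906*k - 30.204)/(0.2601*k^4 - 6.9462*k^3 + 47.9367*k^2 - 20.8386*k + 2.3409)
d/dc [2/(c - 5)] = -2/(c - 5)^2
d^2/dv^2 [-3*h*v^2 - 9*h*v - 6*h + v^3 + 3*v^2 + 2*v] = -6*h + 6*v + 6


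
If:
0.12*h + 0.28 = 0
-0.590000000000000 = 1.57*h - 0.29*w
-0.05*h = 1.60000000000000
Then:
No Solution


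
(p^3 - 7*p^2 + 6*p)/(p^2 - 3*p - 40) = p*(-p^2 + 7*p - 6)/(-p^2 + 3*p + 40)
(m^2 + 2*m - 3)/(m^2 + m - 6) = (m - 1)/(m - 2)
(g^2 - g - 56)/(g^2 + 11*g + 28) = (g - 8)/(g + 4)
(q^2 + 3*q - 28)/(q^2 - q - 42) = (-q^2 - 3*q + 28)/(-q^2 + q + 42)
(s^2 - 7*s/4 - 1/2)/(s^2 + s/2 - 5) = (4*s + 1)/(2*(2*s + 5))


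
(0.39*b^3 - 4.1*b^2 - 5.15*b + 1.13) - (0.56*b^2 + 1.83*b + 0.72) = 0.39*b^3 - 4.66*b^2 - 6.98*b + 0.41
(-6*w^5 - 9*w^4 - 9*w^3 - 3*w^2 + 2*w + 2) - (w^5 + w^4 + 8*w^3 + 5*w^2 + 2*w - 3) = -7*w^5 - 10*w^4 - 17*w^3 - 8*w^2 + 5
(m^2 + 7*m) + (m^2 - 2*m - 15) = 2*m^2 + 5*m - 15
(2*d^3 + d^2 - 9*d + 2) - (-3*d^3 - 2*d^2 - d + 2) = 5*d^3 + 3*d^2 - 8*d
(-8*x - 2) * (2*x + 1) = -16*x^2 - 12*x - 2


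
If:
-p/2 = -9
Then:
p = 18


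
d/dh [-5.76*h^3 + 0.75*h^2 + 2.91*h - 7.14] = -17.28*h^2 + 1.5*h + 2.91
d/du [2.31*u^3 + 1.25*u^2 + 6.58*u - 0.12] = 6.93*u^2 + 2.5*u + 6.58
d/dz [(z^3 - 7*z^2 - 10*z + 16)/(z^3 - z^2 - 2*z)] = 2*(3*z^4 + 8*z^3 - 22*z^2 + 16*z + 16)/(z^2*(z^4 - 2*z^3 - 3*z^2 + 4*z + 4))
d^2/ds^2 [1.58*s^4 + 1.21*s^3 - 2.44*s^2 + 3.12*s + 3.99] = 18.96*s^2 + 7.26*s - 4.88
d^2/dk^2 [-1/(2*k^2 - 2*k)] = (k*(k - 1) - (2*k - 1)^2)/(k^3*(k - 1)^3)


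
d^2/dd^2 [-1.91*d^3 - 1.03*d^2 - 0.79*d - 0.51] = -11.46*d - 2.06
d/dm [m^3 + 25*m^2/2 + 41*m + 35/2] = 3*m^2 + 25*m + 41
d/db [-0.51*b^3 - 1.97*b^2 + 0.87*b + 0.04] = -1.53*b^2 - 3.94*b + 0.87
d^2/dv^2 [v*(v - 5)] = 2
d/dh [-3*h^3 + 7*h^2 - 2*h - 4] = -9*h^2 + 14*h - 2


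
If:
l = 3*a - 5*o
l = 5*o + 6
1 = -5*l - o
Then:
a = -77/39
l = 1/26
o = -31/26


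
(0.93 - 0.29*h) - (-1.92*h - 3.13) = 1.63*h + 4.06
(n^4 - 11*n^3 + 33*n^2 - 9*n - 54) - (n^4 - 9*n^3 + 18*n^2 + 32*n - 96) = -2*n^3 + 15*n^2 - 41*n + 42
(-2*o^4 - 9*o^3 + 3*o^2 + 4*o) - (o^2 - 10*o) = -2*o^4 - 9*o^3 + 2*o^2 + 14*o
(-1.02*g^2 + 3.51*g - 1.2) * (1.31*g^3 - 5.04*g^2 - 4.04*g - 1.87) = -1.3362*g^5 + 9.7389*g^4 - 15.1416*g^3 - 6.225*g^2 - 1.7157*g + 2.244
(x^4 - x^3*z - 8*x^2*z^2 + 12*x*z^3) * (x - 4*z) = x^5 - 5*x^4*z - 4*x^3*z^2 + 44*x^2*z^3 - 48*x*z^4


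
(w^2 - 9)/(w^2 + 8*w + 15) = (w - 3)/(w + 5)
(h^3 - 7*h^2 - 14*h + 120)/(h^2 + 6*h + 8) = (h^2 - 11*h + 30)/(h + 2)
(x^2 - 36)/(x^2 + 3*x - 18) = (x - 6)/(x - 3)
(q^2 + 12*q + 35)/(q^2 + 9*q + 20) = (q + 7)/(q + 4)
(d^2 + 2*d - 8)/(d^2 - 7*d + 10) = (d + 4)/(d - 5)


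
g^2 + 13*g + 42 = (g + 6)*(g + 7)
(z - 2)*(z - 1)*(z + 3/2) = z^3 - 3*z^2/2 - 5*z/2 + 3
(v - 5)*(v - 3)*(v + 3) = v^3 - 5*v^2 - 9*v + 45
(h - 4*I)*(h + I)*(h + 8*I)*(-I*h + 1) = -I*h^4 + 6*h^3 - 23*I*h^2 + 60*h + 32*I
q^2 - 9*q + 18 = (q - 6)*(q - 3)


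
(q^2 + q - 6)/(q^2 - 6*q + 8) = (q + 3)/(q - 4)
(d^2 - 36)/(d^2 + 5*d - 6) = (d - 6)/(d - 1)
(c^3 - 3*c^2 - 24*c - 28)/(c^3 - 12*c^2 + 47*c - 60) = (c^3 - 3*c^2 - 24*c - 28)/(c^3 - 12*c^2 + 47*c - 60)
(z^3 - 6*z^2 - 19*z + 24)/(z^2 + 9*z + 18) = (z^2 - 9*z + 8)/(z + 6)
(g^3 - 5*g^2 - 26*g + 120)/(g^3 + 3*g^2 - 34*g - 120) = (g - 4)/(g + 4)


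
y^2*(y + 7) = y^3 + 7*y^2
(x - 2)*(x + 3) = x^2 + x - 6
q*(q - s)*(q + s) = q^3 - q*s^2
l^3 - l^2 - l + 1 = (l - 1)^2*(l + 1)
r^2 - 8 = (r - 2*sqrt(2))*(r + 2*sqrt(2))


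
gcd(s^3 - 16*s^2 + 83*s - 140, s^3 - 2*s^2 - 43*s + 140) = s^2 - 9*s + 20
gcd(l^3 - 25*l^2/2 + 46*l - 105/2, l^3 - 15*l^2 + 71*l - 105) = l^2 - 10*l + 21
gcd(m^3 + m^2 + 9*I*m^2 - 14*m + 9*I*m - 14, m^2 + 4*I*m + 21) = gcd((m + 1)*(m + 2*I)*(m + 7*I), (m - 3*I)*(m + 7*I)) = m + 7*I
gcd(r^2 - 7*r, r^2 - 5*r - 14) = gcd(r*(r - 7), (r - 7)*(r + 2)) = r - 7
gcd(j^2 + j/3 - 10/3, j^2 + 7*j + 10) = j + 2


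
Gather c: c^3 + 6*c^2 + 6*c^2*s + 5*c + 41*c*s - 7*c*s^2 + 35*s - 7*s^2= c^3 + c^2*(6*s + 6) + c*(-7*s^2 + 41*s + 5) - 7*s^2 + 35*s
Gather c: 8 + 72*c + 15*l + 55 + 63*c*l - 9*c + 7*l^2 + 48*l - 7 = c*(63*l + 63) + 7*l^2 + 63*l + 56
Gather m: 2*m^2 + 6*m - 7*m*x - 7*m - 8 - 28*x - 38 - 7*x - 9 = 2*m^2 + m*(-7*x - 1) - 35*x - 55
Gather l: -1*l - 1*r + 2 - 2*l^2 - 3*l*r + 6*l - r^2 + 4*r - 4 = -2*l^2 + l*(5 - 3*r) - r^2 + 3*r - 2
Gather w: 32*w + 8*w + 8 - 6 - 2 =40*w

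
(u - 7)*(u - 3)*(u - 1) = u^3 - 11*u^2 + 31*u - 21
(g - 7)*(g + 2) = g^2 - 5*g - 14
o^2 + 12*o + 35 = (o + 5)*(o + 7)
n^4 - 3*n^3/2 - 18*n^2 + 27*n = n*(n - 3/2)*(n - 3*sqrt(2))*(n + 3*sqrt(2))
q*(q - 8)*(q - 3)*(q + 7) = q^4 - 4*q^3 - 53*q^2 + 168*q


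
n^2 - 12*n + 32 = (n - 8)*(n - 4)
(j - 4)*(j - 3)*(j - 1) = j^3 - 8*j^2 + 19*j - 12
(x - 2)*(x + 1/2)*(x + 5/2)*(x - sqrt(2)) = x^4 - sqrt(2)*x^3 + x^3 - 19*x^2/4 - sqrt(2)*x^2 - 5*x/2 + 19*sqrt(2)*x/4 + 5*sqrt(2)/2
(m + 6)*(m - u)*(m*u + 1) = m^3*u - m^2*u^2 + 6*m^2*u + m^2 - 6*m*u^2 - m*u + 6*m - 6*u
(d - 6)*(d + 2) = d^2 - 4*d - 12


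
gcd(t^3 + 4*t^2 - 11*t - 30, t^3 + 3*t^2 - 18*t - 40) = t^2 + 7*t + 10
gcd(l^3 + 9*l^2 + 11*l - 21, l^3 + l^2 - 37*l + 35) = l^2 + 6*l - 7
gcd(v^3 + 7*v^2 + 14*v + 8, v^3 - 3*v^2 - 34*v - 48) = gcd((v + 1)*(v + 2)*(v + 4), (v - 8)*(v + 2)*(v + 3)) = v + 2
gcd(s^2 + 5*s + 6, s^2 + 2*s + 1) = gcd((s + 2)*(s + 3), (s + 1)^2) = 1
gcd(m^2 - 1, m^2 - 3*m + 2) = m - 1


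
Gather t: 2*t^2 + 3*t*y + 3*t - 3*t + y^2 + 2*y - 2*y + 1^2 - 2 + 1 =2*t^2 + 3*t*y + y^2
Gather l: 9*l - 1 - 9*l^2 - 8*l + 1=-9*l^2 + l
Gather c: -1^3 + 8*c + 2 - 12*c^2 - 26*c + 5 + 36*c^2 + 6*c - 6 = 24*c^2 - 12*c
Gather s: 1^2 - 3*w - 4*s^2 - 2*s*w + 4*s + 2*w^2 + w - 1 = -4*s^2 + s*(4 - 2*w) + 2*w^2 - 2*w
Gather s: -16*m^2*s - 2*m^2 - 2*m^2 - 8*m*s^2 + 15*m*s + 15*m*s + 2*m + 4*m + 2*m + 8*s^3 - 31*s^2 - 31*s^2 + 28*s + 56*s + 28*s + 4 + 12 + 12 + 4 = -4*m^2 + 8*m + 8*s^3 + s^2*(-8*m - 62) + s*(-16*m^2 + 30*m + 112) + 32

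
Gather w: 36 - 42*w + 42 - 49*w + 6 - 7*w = 84 - 98*w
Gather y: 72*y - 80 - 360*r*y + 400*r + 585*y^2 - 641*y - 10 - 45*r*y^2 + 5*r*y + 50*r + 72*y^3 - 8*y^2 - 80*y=450*r + 72*y^3 + y^2*(577 - 45*r) + y*(-355*r - 649) - 90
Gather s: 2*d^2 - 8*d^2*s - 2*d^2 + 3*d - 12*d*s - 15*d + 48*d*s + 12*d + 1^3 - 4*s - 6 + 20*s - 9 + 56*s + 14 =s*(-8*d^2 + 36*d + 72)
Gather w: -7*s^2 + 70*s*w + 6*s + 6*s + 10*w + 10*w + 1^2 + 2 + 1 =-7*s^2 + 12*s + w*(70*s + 20) + 4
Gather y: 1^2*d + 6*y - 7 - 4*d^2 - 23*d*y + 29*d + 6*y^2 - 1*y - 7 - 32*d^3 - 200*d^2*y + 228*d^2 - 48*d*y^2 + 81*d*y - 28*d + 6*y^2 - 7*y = -32*d^3 + 224*d^2 + 2*d + y^2*(12 - 48*d) + y*(-200*d^2 + 58*d - 2) - 14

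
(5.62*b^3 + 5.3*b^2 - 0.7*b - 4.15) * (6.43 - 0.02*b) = -0.1124*b^4 + 36.0306*b^3 + 34.093*b^2 - 4.418*b - 26.6845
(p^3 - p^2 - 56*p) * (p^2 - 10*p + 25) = p^5 - 11*p^4 - 21*p^3 + 535*p^2 - 1400*p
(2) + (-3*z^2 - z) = -3*z^2 - z + 2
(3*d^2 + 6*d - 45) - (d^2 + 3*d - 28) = 2*d^2 + 3*d - 17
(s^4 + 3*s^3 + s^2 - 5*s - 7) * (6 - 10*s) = -10*s^5 - 24*s^4 + 8*s^3 + 56*s^2 + 40*s - 42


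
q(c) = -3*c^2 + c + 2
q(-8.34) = -215.01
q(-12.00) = -442.00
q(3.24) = -26.25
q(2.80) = -18.72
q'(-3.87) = 24.22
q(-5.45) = -92.56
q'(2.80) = -15.80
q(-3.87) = -46.80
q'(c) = 1 - 6*c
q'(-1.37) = 9.22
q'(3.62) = -20.72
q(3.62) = -33.69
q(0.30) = 2.03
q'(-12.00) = 73.00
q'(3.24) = -18.44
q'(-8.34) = 51.04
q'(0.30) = -0.80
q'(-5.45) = 33.70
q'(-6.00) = 37.00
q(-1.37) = -5.00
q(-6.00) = -112.00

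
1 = 1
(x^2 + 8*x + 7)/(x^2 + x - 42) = (x + 1)/(x - 6)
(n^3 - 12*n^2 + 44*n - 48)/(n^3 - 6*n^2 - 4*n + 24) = (n - 4)/(n + 2)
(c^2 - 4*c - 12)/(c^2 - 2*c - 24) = (c + 2)/(c + 4)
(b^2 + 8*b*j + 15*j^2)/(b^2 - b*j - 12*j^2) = (b + 5*j)/(b - 4*j)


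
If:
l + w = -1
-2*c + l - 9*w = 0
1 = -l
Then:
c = -1/2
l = -1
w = 0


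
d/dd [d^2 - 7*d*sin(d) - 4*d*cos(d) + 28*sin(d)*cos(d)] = 4*d*sin(d) - 7*d*cos(d) + 2*d - 7*sin(d) - 4*cos(d) + 28*cos(2*d)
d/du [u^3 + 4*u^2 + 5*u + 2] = 3*u^2 + 8*u + 5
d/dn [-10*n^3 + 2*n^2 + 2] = 2*n*(2 - 15*n)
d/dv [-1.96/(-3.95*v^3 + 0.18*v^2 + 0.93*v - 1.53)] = (-23.226*v^2 + 0.7056*v + 1.8228)/(3.95*v^3 - 0.18*v^2 - 0.93*v + 1.53)^2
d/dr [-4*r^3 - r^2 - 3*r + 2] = -12*r^2 - 2*r - 3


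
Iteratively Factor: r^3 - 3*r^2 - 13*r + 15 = (r + 3)*(r^2 - 6*r + 5) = (r - 5)*(r + 3)*(r - 1)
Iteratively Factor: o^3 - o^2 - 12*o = (o)*(o^2 - o - 12) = o*(o + 3)*(o - 4)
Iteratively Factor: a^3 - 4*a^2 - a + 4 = (a - 4)*(a^2 - 1) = (a - 4)*(a + 1)*(a - 1)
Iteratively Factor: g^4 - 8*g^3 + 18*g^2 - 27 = (g - 3)*(g^3 - 5*g^2 + 3*g + 9) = (g - 3)^2*(g^2 - 2*g - 3) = (g - 3)^2*(g + 1)*(g - 3)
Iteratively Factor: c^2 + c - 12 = (c + 4)*(c - 3)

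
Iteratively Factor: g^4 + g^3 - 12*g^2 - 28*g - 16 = (g + 1)*(g^3 - 12*g - 16) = (g + 1)*(g + 2)*(g^2 - 2*g - 8) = (g - 4)*(g + 1)*(g + 2)*(g + 2)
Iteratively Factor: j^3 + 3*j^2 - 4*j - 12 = (j + 2)*(j^2 + j - 6) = (j + 2)*(j + 3)*(j - 2)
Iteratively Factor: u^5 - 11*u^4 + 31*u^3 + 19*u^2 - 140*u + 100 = (u - 1)*(u^4 - 10*u^3 + 21*u^2 + 40*u - 100) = (u - 5)*(u - 1)*(u^3 - 5*u^2 - 4*u + 20) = (u - 5)*(u - 2)*(u - 1)*(u^2 - 3*u - 10) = (u - 5)^2*(u - 2)*(u - 1)*(u + 2)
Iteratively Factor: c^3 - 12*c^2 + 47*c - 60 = (c - 5)*(c^2 - 7*c + 12) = (c - 5)*(c - 3)*(c - 4)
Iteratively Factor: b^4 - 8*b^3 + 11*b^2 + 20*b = (b)*(b^3 - 8*b^2 + 11*b + 20) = b*(b - 4)*(b^2 - 4*b - 5) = b*(b - 4)*(b + 1)*(b - 5)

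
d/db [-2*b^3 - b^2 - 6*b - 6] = -6*b^2 - 2*b - 6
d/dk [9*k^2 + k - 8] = 18*k + 1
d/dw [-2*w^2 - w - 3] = -4*w - 1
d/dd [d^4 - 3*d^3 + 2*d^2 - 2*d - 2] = 4*d^3 - 9*d^2 + 4*d - 2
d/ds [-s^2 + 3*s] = 3 - 2*s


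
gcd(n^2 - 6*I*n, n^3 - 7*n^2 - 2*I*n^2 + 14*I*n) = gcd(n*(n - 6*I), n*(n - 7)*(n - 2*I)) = n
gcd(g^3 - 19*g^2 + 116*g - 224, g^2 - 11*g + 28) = g^2 - 11*g + 28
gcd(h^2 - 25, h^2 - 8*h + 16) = 1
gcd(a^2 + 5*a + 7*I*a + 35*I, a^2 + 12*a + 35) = a + 5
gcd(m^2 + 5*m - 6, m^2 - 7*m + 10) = 1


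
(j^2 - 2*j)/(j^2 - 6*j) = (j - 2)/(j - 6)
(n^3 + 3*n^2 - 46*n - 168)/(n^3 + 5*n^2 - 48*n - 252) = (n + 4)/(n + 6)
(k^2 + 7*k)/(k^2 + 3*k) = (k + 7)/(k + 3)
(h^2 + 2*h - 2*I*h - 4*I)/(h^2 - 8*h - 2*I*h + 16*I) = (h + 2)/(h - 8)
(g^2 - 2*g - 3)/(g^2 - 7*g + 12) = (g + 1)/(g - 4)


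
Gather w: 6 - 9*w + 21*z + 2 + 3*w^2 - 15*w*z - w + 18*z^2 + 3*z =3*w^2 + w*(-15*z - 10) + 18*z^2 + 24*z + 8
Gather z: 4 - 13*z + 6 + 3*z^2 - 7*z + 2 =3*z^2 - 20*z + 12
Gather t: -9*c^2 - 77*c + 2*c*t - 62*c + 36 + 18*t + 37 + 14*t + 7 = -9*c^2 - 139*c + t*(2*c + 32) + 80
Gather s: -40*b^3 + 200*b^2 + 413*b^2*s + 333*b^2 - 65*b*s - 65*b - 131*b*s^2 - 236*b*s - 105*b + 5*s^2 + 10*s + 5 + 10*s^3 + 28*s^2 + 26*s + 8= -40*b^3 + 533*b^2 - 170*b + 10*s^3 + s^2*(33 - 131*b) + s*(413*b^2 - 301*b + 36) + 13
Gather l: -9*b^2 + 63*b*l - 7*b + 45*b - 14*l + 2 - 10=-9*b^2 + 38*b + l*(63*b - 14) - 8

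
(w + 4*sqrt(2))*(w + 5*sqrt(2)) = w^2 + 9*sqrt(2)*w + 40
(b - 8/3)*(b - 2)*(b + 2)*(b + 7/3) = b^4 - b^3/3 - 92*b^2/9 + 4*b/3 + 224/9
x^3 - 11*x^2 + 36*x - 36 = (x - 6)*(x - 3)*(x - 2)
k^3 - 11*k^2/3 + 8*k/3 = k*(k - 8/3)*(k - 1)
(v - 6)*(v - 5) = v^2 - 11*v + 30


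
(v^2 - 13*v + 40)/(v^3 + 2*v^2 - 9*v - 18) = (v^2 - 13*v + 40)/(v^3 + 2*v^2 - 9*v - 18)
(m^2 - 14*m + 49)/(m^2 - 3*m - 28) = (m - 7)/(m + 4)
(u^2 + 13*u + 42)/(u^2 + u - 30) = (u + 7)/(u - 5)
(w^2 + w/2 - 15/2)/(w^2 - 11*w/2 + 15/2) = (w + 3)/(w - 3)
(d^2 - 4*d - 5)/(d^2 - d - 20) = (d + 1)/(d + 4)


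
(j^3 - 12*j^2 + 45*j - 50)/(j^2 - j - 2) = (j^2 - 10*j + 25)/(j + 1)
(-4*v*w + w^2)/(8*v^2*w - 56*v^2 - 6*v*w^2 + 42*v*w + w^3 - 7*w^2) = -w/(2*v*w - 14*v - w^2 + 7*w)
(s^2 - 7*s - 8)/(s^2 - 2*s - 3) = (s - 8)/(s - 3)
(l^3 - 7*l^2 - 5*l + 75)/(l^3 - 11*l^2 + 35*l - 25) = (l + 3)/(l - 1)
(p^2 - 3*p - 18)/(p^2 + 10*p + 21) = (p - 6)/(p + 7)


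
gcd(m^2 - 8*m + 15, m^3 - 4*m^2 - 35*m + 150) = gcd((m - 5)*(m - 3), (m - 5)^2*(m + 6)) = m - 5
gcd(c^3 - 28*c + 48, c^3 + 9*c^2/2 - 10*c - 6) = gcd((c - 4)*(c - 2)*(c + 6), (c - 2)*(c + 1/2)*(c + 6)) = c^2 + 4*c - 12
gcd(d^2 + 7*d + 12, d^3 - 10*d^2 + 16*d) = 1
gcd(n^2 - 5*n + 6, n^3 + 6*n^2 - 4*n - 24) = n - 2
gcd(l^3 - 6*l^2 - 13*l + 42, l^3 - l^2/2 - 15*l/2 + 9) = l^2 + l - 6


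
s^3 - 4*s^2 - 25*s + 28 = (s - 7)*(s - 1)*(s + 4)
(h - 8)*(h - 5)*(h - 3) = h^3 - 16*h^2 + 79*h - 120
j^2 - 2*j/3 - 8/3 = (j - 2)*(j + 4/3)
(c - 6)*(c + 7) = c^2 + c - 42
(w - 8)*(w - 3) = w^2 - 11*w + 24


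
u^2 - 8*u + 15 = (u - 5)*(u - 3)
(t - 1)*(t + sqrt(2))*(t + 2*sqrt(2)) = t^3 - t^2 + 3*sqrt(2)*t^2 - 3*sqrt(2)*t + 4*t - 4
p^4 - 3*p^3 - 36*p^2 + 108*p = p*(p - 6)*(p - 3)*(p + 6)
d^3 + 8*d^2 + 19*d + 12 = (d + 1)*(d + 3)*(d + 4)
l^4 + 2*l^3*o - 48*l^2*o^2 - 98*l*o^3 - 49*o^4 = (l - 7*o)*(l + o)^2*(l + 7*o)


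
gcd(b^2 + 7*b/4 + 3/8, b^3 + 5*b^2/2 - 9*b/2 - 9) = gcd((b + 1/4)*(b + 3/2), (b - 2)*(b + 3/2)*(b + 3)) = b + 3/2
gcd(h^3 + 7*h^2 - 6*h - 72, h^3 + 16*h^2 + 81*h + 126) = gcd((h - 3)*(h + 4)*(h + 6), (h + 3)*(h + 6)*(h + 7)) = h + 6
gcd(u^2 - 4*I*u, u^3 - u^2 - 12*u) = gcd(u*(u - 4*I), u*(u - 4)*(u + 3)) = u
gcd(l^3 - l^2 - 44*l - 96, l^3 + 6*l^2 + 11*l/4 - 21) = l + 4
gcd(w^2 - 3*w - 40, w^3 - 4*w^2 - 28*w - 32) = w - 8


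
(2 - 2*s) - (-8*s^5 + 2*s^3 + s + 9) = 8*s^5 - 2*s^3 - 3*s - 7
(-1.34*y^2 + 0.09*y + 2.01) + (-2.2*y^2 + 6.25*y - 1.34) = -3.54*y^2 + 6.34*y + 0.67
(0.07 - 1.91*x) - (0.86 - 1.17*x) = -0.74*x - 0.79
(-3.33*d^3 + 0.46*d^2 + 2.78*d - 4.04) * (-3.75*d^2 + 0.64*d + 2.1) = 12.4875*d^5 - 3.8562*d^4 - 17.1236*d^3 + 17.8952*d^2 + 3.2524*d - 8.484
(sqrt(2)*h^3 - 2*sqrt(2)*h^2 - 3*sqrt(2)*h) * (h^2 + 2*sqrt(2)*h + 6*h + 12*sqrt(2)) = sqrt(2)*h^5 + 4*h^4 + 4*sqrt(2)*h^4 - 15*sqrt(2)*h^3 + 16*h^3 - 60*h^2 - 18*sqrt(2)*h^2 - 72*h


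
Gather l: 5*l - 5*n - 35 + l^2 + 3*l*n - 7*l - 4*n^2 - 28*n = l^2 + l*(3*n - 2) - 4*n^2 - 33*n - 35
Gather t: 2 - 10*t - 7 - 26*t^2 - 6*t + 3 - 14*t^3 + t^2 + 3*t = -14*t^3 - 25*t^2 - 13*t - 2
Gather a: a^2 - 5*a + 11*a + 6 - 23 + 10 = a^2 + 6*a - 7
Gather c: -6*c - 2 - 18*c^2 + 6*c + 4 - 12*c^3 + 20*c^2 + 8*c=-12*c^3 + 2*c^2 + 8*c + 2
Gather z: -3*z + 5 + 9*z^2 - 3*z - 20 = 9*z^2 - 6*z - 15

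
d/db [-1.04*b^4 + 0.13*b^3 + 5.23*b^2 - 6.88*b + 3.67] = -4.16*b^3 + 0.39*b^2 + 10.46*b - 6.88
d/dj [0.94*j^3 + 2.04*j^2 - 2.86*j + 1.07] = 2.82*j^2 + 4.08*j - 2.86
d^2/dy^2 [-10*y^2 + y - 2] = -20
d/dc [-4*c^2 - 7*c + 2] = -8*c - 7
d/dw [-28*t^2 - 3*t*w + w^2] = -3*t + 2*w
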